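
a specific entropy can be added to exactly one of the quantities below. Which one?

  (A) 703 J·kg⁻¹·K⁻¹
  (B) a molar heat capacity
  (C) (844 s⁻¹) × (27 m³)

(A)

Reference: [specific entropy] = m²·s⁻²·K⁻¹.
Each option:
  (A) J·kg⁻¹·K⁻¹ = N·m·kg⁻¹·K⁻¹ = m²·s⁻²·K⁻¹  ← same
  (B) [molar heat capacity] = kg·m²·s⁻²·K⁻¹·mol⁻¹
  (C) [s⁻¹] · [m³] = m³·s⁻¹
Only (A) matches m²·s⁻²·K⁻¹.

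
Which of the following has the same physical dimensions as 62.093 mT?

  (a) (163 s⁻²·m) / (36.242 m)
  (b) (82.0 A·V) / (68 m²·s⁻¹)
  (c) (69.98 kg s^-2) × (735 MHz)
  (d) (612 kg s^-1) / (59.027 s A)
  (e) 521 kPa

Reference: T = Wb·m⁻² = kg·s⁻²·A⁻¹.
Each option:
  (a) [m·s⁻²] / [m] = s⁻²
  (b) [kg·m²·s⁻³] / [m²·s⁻¹] = kg·s⁻²
  (c) [kg·s⁻²] · [s⁻¹] = kg·s⁻³
  (d) [kg·s⁻¹] / [s·A] = kg·s⁻²·A⁻¹  ← same
  (e) Pa = N·m⁻² = kg·m⁻¹·s⁻²
Only (d) matches kg·s⁻²·A⁻¹.

(d)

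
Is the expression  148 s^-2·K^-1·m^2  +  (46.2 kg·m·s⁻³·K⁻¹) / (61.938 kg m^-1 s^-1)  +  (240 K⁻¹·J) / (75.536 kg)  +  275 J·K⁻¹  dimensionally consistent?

Dimensions:
  148 s^-2·K^-1·m^2:  m²·s⁻²·K⁻¹
  (46.2 kg·m·s⁻³·K⁻¹) / (61.938 kg m^-1 s^-1):  [kg·m·s⁻³·K⁻¹] / [kg·m⁻¹·s⁻¹] = m²·s⁻²·K⁻¹
  (240 K⁻¹·J) / (75.536 kg):  [kg·m²·s⁻²·K⁻¹] / [kg] = m²·s⁻²·K⁻¹
  275 J·K⁻¹:  J·K⁻¹ = N·m·K⁻¹ = kg·m²·s⁻²·K⁻¹
The terms do not share a single dimension (kg·m²·s⁻²·K⁻¹ vs m²·s⁻²·K⁻¹).

No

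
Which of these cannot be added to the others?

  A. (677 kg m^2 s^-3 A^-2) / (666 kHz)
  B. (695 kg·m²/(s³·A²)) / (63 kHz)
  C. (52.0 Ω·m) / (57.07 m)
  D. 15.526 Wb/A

C.

Work out the base dimensions of each:
  A. [kg·m²·s⁻³·A⁻²] / [s⁻¹] = kg·m²·s⁻²·A⁻²
  B. [kg·m²·s⁻³·A⁻²] / [s⁻¹] = kg·m²·s⁻²·A⁻²
  C. [kg·m³·s⁻³·A⁻²] / [m] = kg·m²·s⁻³·A⁻²
  D. Wb·A⁻¹ = V·s·A⁻¹ = kg·m²·s⁻²·A⁻²
All reduce to kg·m²·s⁻²·A⁻² except C., which is kg·m²·s⁻³·A⁻².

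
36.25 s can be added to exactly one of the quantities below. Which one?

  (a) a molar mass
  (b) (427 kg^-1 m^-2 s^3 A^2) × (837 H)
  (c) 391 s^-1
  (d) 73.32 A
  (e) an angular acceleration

(b)

Reference: s.
Each option:
  (a) [molar mass] = kg·mol⁻¹
  (b) [kg⁻¹·m⁻²·s³·A²] · [kg·m²·s⁻²·A⁻²] = s  ← same
  (c) s⁻¹
  (d) A
  (e) [angular acceleration] = s⁻²
Only (b) matches s.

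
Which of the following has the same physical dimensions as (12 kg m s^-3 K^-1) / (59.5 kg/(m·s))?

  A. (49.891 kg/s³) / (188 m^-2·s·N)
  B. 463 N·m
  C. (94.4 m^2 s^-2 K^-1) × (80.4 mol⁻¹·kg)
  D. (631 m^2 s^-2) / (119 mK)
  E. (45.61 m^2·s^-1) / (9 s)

D.

Reference: [kg·m·s⁻³·K⁻¹] / [kg·m⁻¹·s⁻¹] = m²·s⁻²·K⁻¹.
Each option:
  A. [kg·s⁻³] / [kg·m⁻¹·s⁻¹] = m·s⁻²
  B. N·m = kg·m·s⁻²·m = kg·m²·s⁻²
  C. [m²·s⁻²·K⁻¹] · [kg·mol⁻¹] = kg·m²·s⁻²·K⁻¹·mol⁻¹
  D. [m²·s⁻²] / [K] = m²·s⁻²·K⁻¹  ← same
  E. [m²·s⁻¹] / [s] = m²·s⁻²
Only D. matches m²·s⁻²·K⁻¹.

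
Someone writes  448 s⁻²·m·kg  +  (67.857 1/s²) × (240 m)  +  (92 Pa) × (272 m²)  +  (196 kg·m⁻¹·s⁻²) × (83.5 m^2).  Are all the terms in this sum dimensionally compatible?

Expand each in SI base units:
  448 s⁻²·m·kg:  kg·m·s⁻²
  (67.857 1/s²) × (240 m):  [s⁻²] · [m] = m·s⁻²
  (92 Pa) × (272 m²):  [kg·m⁻¹·s⁻²] · [m²] = kg·m·s⁻²
  (196 kg·m⁻¹·s⁻²) × (83.5 m^2):  [kg·m⁻¹·s⁻²] · [m²] = kg·m·s⁻²
The terms do not share a single dimension (kg·m·s⁻² vs m·s⁻²).

No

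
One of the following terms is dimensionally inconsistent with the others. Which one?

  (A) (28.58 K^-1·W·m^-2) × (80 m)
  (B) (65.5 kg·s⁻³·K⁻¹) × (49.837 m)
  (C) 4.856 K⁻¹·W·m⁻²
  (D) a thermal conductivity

In SI base units:
  (A) [kg·s⁻³·K⁻¹] · [m] = kg·m·s⁻³·K⁻¹
  (B) [kg·s⁻³·K⁻¹] · [m] = kg·m·s⁻³·K⁻¹
  (C) W·m⁻²·K⁻¹ = J·s⁻¹·m⁻²·K⁻¹ = kg·s⁻³·K⁻¹
  (D) [thermal conductivity] = kg·m·s⁻³·K⁻¹
All reduce to kg·m·s⁻³·K⁻¹ except (C), which is kg·s⁻³·K⁻¹.

(C)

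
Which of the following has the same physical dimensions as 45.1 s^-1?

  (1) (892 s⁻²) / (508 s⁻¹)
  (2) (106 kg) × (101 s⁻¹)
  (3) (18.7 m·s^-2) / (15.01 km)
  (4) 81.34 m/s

Reference: s⁻¹.
Each option:
  (1) [s⁻²] / [s⁻¹] = s⁻¹  ← same
  (2) [kg] · [s⁻¹] = kg·s⁻¹
  (3) [m·s⁻²] / [m] = s⁻²
  (4) m·s⁻¹
Only (1) matches s⁻¹.

(1)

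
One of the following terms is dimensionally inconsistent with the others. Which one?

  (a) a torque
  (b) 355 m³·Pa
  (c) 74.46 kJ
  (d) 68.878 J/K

(d)

Reduce each to base SI dimensions:
  (a) [torque] = kg·m²·s⁻²
  (b) Pa·m³ = N·m⁻²·m³ = kg·m²·s⁻²
  (c) J = N·m = kg·m²·s⁻²
  (d) J·K⁻¹ = N·m·K⁻¹ = kg·m²·s⁻²·K⁻¹
All reduce to kg·m²·s⁻² except (d), which is kg·m²·s⁻²·K⁻¹.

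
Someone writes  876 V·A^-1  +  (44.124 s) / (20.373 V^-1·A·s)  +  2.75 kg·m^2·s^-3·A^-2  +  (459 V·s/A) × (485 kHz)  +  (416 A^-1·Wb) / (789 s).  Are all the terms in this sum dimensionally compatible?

Yes

Reduce each to base SI dimensions:
  876 V·A^-1:  V·A⁻¹ = J·C⁻¹·A⁻¹ = kg·m²·s⁻³·A⁻²
  (44.124 s) / (20.373 V^-1·A·s):  [s] / [kg⁻¹·m⁻²·s⁴·A²] = kg·m²·s⁻³·A⁻²
  2.75 kg·m^2·s^-3·A^-2:  kg·m²·s⁻³·A⁻²
  (459 V·s/A) × (485 kHz):  [kg·m²·s⁻²·A⁻²] · [s⁻¹] = kg·m²·s⁻³·A⁻²
  (416 A^-1·Wb) / (789 s):  [kg·m²·s⁻²·A⁻²] / [s] = kg·m²·s⁻³·A⁻²
Every term reduces to kg·m²·s⁻³·A⁻².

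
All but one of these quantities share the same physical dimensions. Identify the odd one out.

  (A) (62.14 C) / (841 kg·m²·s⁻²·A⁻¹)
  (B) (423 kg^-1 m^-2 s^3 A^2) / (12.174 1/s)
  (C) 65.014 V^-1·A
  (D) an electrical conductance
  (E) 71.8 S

Expand each in SI base units:
  (A) [s·A] / [kg·m²·s⁻²·A⁻¹] = kg⁻¹·m⁻²·s³·A²
  (B) [kg⁻¹·m⁻²·s³·A²] / [s⁻¹] = kg⁻¹·m⁻²·s⁴·A²
  (C) A·V⁻¹ = A·(J·C⁻¹)⁻¹ = kg⁻¹·m⁻²·s³·A²
  (D) [electrical conductance] = kg⁻¹·m⁻²·s³·A²
  (E) S = Ω⁻¹ = kg⁻¹·m⁻²·s³·A²
All reduce to kg⁻¹·m⁻²·s³·A² except (B), which is kg⁻¹·m⁻²·s⁴·A².

(B)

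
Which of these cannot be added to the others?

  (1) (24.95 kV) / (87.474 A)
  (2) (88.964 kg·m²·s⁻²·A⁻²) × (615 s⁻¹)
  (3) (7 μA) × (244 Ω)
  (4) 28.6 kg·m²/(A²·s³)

(3)

In SI base units:
  (1) [kg·m²·s⁻³·A⁻¹] / [A] = kg·m²·s⁻³·A⁻²
  (2) [kg·m²·s⁻²·A⁻²] · [s⁻¹] = kg·m²·s⁻³·A⁻²
  (3) [A] · [kg·m²·s⁻³·A⁻²] = kg·m²·s⁻³·A⁻¹
  (4) kg·m²·s⁻³·A⁻²
All reduce to kg·m²·s⁻³·A⁻² except (3), which is kg·m²·s⁻³·A⁻¹.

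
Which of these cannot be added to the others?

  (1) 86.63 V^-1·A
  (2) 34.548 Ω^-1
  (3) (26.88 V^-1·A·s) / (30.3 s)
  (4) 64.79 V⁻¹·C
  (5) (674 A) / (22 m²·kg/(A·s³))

(4)

Expand each in SI base units:
  (1) A·V⁻¹ = A·(J·C⁻¹)⁻¹ = kg⁻¹·m⁻²·s³·A²
  (2) Ω⁻¹ = (V·A⁻¹)⁻¹ = kg⁻¹·m⁻²·s³·A²
  (3) [kg⁻¹·m⁻²·s⁴·A²] / [s] = kg⁻¹·m⁻²·s³·A²
  (4) C·V⁻¹ = s·A·(J·C⁻¹)⁻¹ = kg⁻¹·m⁻²·s⁴·A²
  (5) [A] / [kg·m²·s⁻³·A⁻¹] = kg⁻¹·m⁻²·s³·A²
All reduce to kg⁻¹·m⁻²·s³·A² except (4), which is kg⁻¹·m⁻²·s⁴·A².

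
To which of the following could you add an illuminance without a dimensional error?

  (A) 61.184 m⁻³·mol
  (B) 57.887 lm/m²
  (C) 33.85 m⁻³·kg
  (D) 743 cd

(B)

Reference: [illuminance] = m⁻²·cd.
Each option:
  (A) mol·m⁻³ = m⁻³·mol
  (B) lm·m⁻² = cd·m⁻² = m⁻²·cd  ← same
  (C) kg·m⁻³
  (D) cd
Only (B) matches m⁻²·cd.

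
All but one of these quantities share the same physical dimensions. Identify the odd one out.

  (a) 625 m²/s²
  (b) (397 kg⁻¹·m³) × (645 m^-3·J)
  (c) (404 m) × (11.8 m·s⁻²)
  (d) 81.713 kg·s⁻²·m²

(d)

Expand each in SI base units:
  (a) m²·s⁻²
  (b) [kg⁻¹·m³] · [kg·m⁻¹·s⁻²] = m²·s⁻²
  (c) [m] · [m·s⁻²] = m²·s⁻²
  (d) kg·m²·s⁻²
All reduce to m²·s⁻² except (d), which is kg·m²·s⁻².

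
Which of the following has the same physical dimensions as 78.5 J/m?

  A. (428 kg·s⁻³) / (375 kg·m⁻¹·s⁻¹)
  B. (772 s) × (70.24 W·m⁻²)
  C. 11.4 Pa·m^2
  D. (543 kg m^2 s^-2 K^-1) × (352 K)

Reference: J·m⁻¹ = N·m·m⁻¹ = kg·m·s⁻².
Each option:
  A. [kg·s⁻³] / [kg·m⁻¹·s⁻¹] = m·s⁻²
  B. [s] · [kg·s⁻³] = kg·s⁻²
  C. Pa·m² = N·m⁻²·m² = kg·m·s⁻²  ← same
  D. [kg·m²·s⁻²·K⁻¹] · [K] = kg·m²·s⁻²
Only C. matches kg·m·s⁻².

C.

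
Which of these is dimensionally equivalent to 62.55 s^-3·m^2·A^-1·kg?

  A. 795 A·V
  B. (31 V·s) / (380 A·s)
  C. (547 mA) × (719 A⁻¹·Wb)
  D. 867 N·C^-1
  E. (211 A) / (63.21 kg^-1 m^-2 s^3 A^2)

E.

Reference: kg·m²·s⁻³·A⁻¹.
Each option:
  A. V·A = J·C⁻¹·A = kg·m²·s⁻³
  B. [kg·m²·s⁻²·A⁻¹] / [s·A] = kg·m²·s⁻³·A⁻²
  C. [A] · [kg·m²·s⁻²·A⁻²] = kg·m²·s⁻²·A⁻¹
  D. N·C⁻¹ = kg·m·s⁻²·(s·A)⁻¹ = kg·m·s⁻³·A⁻¹
  E. [A] / [kg⁻¹·m⁻²·s³·A²] = kg·m²·s⁻³·A⁻¹  ← same
Only E. matches kg·m²·s⁻³·A⁻¹.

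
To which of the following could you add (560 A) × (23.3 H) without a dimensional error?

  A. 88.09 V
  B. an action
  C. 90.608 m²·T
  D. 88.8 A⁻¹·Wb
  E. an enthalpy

Reference: [A] · [kg·m²·s⁻²·A⁻²] = kg·m²·s⁻²·A⁻¹.
Each option:
  A. V = J·C⁻¹ = kg·m²·s⁻³·A⁻¹
  B. [action] = kg·m²·s⁻¹
  C. T·m² = Wb·m⁻²·m² = kg·m²·s⁻²·A⁻¹  ← same
  D. Wb·A⁻¹ = V·s·A⁻¹ = kg·m²·s⁻²·A⁻²
  E. [enthalpy] = kg·m²·s⁻²
Only C. matches kg·m²·s⁻²·A⁻¹.

C.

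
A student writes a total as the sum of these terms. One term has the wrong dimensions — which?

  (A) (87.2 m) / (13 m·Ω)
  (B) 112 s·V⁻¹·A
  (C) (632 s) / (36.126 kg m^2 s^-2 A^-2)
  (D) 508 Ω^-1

(B)

Reduce each to base SI dimensions:
  (A) [m] / [kg·m³·s⁻³·A⁻²] = kg⁻¹·m⁻²·s³·A²
  (B) A·s·V⁻¹ = A·s·(J·C⁻¹)⁻¹ = kg⁻¹·m⁻²·s⁴·A²
  (C) [s] / [kg·m²·s⁻²·A⁻²] = kg⁻¹·m⁻²·s³·A²
  (D) Ω⁻¹ = (V·A⁻¹)⁻¹ = kg⁻¹·m⁻²·s³·A²
All reduce to kg⁻¹·m⁻²·s³·A² except (B), which is kg⁻¹·m⁻²·s⁴·A².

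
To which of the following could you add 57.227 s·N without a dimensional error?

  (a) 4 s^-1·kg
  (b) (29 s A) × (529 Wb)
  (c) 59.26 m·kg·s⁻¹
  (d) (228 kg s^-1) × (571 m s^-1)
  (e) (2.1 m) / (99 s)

Reference: N·s = kg·m·s⁻²·s = kg·m·s⁻¹.
Each option:
  (a) kg·s⁻¹
  (b) [s·A] · [kg·m²·s⁻²·A⁻¹] = kg·m²·s⁻¹
  (c) kg·m·s⁻¹  ← same
  (d) [kg·s⁻¹] · [m·s⁻¹] = kg·m·s⁻²
  (e) [m] / [s] = m·s⁻¹
Only (c) matches kg·m·s⁻¹.

(c)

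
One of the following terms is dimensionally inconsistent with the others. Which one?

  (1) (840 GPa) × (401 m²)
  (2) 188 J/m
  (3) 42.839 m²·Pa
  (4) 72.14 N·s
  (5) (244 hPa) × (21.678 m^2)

In SI base units:
  (1) [kg·m⁻¹·s⁻²] · [m²] = kg·m·s⁻²
  (2) J·m⁻¹ = N·m·m⁻¹ = kg·m·s⁻²
  (3) Pa·m² = N·m⁻²·m² = kg·m·s⁻²
  (4) N·s = kg·m·s⁻²·s = kg·m·s⁻¹
  (5) [kg·m⁻¹·s⁻²] · [m²] = kg·m·s⁻²
All reduce to kg·m·s⁻² except (4), which is kg·m·s⁻¹.

(4)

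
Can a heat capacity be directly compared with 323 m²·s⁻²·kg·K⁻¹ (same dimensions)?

Work out the base dimensions of each:
  a heat capacity:  [heat capacity] = kg·m²·s⁻²·K⁻¹
  323 m²·s⁻²·kg·K⁻¹:  kg·m²·s⁻²·K⁻¹
Both are kg·m²·s⁻²·K⁻¹, so they have the same dimensions and can be added.

Yes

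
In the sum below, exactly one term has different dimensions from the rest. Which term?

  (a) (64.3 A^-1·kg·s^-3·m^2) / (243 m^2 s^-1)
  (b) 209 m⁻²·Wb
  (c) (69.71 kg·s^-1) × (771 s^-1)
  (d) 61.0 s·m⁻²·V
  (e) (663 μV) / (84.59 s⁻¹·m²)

In SI base units:
  (a) [kg·m²·s⁻³·A⁻¹] / [m²·s⁻¹] = kg·s⁻²·A⁻¹
  (b) Wb·m⁻² = V·s·m⁻² = kg·s⁻²·A⁻¹
  (c) [kg·s⁻¹] · [s⁻¹] = kg·s⁻²
  (d) V·s·m⁻² = J·C⁻¹·s·m⁻² = kg·s⁻²·A⁻¹
  (e) [kg·m²·s⁻³·A⁻¹] / [m²·s⁻¹] = kg·s⁻²·A⁻¹
All reduce to kg·s⁻²·A⁻¹ except (c), which is kg·s⁻².

(c)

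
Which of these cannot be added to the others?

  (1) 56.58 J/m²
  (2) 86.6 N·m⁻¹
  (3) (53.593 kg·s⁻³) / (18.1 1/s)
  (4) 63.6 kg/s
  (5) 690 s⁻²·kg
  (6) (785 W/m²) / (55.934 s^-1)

(4)

Reduce each to base SI dimensions:
  (1) J·m⁻² = N·m·m⁻² = kg·s⁻²
  (2) N·m⁻¹ = kg·m·s⁻²·m⁻¹ = kg·s⁻²
  (3) [kg·s⁻³] / [s⁻¹] = kg·s⁻²
  (4) kg·s⁻¹
  (5) kg·s⁻²
  (6) [kg·s⁻³] / [s⁻¹] = kg·s⁻²
All reduce to kg·s⁻² except (4), which is kg·s⁻¹.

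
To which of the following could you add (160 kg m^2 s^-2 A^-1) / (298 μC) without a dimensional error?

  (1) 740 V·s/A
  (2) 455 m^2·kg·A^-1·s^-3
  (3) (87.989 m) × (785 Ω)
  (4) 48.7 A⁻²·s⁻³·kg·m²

Reference: [kg·m²·s⁻²·A⁻¹] / [s·A] = kg·m²·s⁻³·A⁻².
Each option:
  (1) V·s·A⁻¹ = J·C⁻¹·s·A⁻¹ = kg·m²·s⁻²·A⁻²
  (2) kg·m²·s⁻³·A⁻¹
  (3) [m] · [kg·m²·s⁻³·A⁻²] = kg·m³·s⁻³·A⁻²
  (4) kg·m²·s⁻³·A⁻²  ← same
Only (4) matches kg·m²·s⁻³·A⁻².

(4)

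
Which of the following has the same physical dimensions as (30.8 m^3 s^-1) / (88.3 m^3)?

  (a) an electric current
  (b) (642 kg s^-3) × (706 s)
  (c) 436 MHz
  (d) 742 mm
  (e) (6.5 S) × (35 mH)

(c)

Reference: [m³·s⁻¹] / [m³] = s⁻¹.
Each option:
  (a) [electric current] = A
  (b) [kg·s⁻³] · [s] = kg·s⁻²
  (c) Hz = s⁻¹  ← same
  (d) m
  (e) [kg⁻¹·m⁻²·s³·A²] · [kg·m²·s⁻²·A⁻²] = s
Only (c) matches s⁻¹.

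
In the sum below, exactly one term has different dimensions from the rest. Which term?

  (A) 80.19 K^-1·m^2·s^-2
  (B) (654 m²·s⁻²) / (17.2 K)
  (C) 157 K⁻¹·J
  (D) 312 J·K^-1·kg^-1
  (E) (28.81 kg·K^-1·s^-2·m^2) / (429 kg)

(C)

Work out the base dimensions of each:
  (A) m²·s⁻²·K⁻¹
  (B) [m²·s⁻²] / [K] = m²·s⁻²·K⁻¹
  (C) J·K⁻¹ = N·m·K⁻¹ = kg·m²·s⁻²·K⁻¹
  (D) J·kg⁻¹·K⁻¹ = N·m·kg⁻¹·K⁻¹ = m²·s⁻²·K⁻¹
  (E) [kg·m²·s⁻²·K⁻¹] / [kg] = m²·s⁻²·K⁻¹
All reduce to m²·s⁻²·K⁻¹ except (C), which is kg·m²·s⁻²·K⁻¹.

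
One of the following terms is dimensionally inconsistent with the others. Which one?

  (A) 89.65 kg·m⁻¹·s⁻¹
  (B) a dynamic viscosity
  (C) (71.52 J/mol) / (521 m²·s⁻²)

Expand each in SI base units:
  (A) kg·m⁻¹·s⁻¹
  (B) [dynamic viscosity] = kg·m⁻¹·s⁻¹
  (C) [kg·m²·s⁻²·mol⁻¹] / [m²·s⁻²] = kg·mol⁻¹
All reduce to kg·m⁻¹·s⁻¹ except (C), which is kg·mol⁻¹.

(C)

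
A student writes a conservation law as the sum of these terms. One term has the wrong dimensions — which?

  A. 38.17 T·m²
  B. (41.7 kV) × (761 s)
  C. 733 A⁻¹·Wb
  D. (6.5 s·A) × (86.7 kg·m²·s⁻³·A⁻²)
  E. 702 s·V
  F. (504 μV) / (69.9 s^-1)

Expand each in SI base units:
  A. T·m² = Wb·m⁻²·m² = kg·m²·s⁻²·A⁻¹
  B. [kg·m²·s⁻³·A⁻¹] · [s] = kg·m²·s⁻²·A⁻¹
  C. Wb·A⁻¹ = V·s·A⁻¹ = kg·m²·s⁻²·A⁻²
  D. [s·A] · [kg·m²·s⁻³·A⁻²] = kg·m²·s⁻²·A⁻¹
  E. V·s = J·C⁻¹·s = kg·m²·s⁻²·A⁻¹
  F. [kg·m²·s⁻³·A⁻¹] / [s⁻¹] = kg·m²·s⁻²·A⁻¹
All reduce to kg·m²·s⁻²·A⁻¹ except C., which is kg·m²·s⁻²·A⁻².

C.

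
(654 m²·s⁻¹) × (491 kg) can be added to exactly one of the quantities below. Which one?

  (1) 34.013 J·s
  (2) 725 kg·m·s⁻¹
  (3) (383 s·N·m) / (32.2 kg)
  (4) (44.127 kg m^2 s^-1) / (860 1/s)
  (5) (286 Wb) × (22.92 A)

(1)

Reference: [m²·s⁻¹] · [kg] = kg·m²·s⁻¹.
Each option:
  (1) J·s = N·m·s = kg·m²·s⁻¹  ← same
  (2) kg·m·s⁻¹
  (3) [kg·m²·s⁻¹] / [kg] = m²·s⁻¹
  (4) [kg·m²·s⁻¹] / [s⁻¹] = kg·m²
  (5) [kg·m²·s⁻²·A⁻¹] · [A] = kg·m²·s⁻²
Only (1) matches kg·m²·s⁻¹.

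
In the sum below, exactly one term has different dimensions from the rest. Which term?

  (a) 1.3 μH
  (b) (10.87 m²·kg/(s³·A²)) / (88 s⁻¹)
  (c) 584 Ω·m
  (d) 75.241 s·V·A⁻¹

(c)

Expand each in SI base units:
  (a) H = V·s·A⁻¹ = kg·m²·s⁻²·A⁻²
  (b) [kg·m²·s⁻³·A⁻²] / [s⁻¹] = kg·m²·s⁻²·A⁻²
  (c) Ω·m = V·A⁻¹·m = kg·m³·s⁻³·A⁻²
  (d) V·s·A⁻¹ = J·C⁻¹·s·A⁻¹ = kg·m²·s⁻²·A⁻²
All reduce to kg·m²·s⁻²·A⁻² except (c), which is kg·m³·s⁻³·A⁻².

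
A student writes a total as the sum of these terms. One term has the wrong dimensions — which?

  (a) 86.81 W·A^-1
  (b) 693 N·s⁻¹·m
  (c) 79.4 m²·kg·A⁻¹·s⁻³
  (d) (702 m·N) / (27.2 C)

(b)

Reduce each to base SI dimensions:
  (a) W·A⁻¹ = J·s⁻¹·A⁻¹ = kg·m²·s⁻³·A⁻¹
  (b) N·m·s⁻¹ = kg·m·s⁻²·m·s⁻¹ = kg·m²·s⁻³
  (c) kg·m²·s⁻³·A⁻¹
  (d) [kg·m²·s⁻²] / [s·A] = kg·m²·s⁻³·A⁻¹
All reduce to kg·m²·s⁻³·A⁻¹ except (b), which is kg·m²·s⁻³.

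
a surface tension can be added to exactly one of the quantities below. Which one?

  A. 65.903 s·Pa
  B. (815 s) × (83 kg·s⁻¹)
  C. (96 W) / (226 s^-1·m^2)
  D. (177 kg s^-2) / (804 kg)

C.

Reference: [surface tension] = kg·s⁻².
Each option:
  A. Pa·s = N·m⁻²·s = kg·m⁻¹·s⁻¹
  B. [s] · [kg·s⁻¹] = kg
  C. [kg·m²·s⁻³] / [m²·s⁻¹] = kg·s⁻²  ← same
  D. [kg·s⁻²] / [kg] = s⁻²
Only C. matches kg·s⁻².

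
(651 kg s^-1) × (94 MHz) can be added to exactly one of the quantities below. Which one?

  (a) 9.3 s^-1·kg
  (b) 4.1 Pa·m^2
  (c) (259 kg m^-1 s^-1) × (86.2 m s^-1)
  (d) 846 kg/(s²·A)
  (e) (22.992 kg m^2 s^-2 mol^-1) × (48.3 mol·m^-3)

(c)

Reference: [kg·s⁻¹] · [s⁻¹] = kg·s⁻².
Each option:
  (a) kg·s⁻¹
  (b) Pa·m² = N·m⁻²·m² = kg·m·s⁻²
  (c) [kg·m⁻¹·s⁻¹] · [m·s⁻¹] = kg·s⁻²  ← same
  (d) kg·s⁻²·A⁻¹
  (e) [kg·m²·s⁻²·mol⁻¹] · [m⁻³·mol] = kg·m⁻¹·s⁻²
Only (c) matches kg·s⁻².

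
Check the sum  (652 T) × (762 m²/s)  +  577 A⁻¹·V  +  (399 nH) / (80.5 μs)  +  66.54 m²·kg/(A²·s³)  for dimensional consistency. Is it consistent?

In SI base units:
  (652 T) × (762 m²/s):  [kg·s⁻²·A⁻¹] · [m²·s⁻¹] = kg·m²·s⁻³·A⁻¹
  577 A⁻¹·V:  V·A⁻¹ = J·C⁻¹·A⁻¹ = kg·m²·s⁻³·A⁻²
  (399 nH) / (80.5 μs):  [kg·m²·s⁻²·A⁻²] / [s] = kg·m²·s⁻³·A⁻²
  66.54 m²·kg/(A²·s³):  kg·m²·s⁻³·A⁻²
The terms do not share a single dimension (kg·m²·s⁻³·A⁻² vs kg·m²·s⁻³·A⁻¹).

No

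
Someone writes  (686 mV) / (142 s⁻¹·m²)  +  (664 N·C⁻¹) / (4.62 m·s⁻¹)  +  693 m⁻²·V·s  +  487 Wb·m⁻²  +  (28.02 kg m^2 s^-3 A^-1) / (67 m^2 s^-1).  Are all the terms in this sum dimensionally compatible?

Yes

Work out the base dimensions of each:
  (686 mV) / (142 s⁻¹·m²):  [kg·m²·s⁻³·A⁻¹] / [m²·s⁻¹] = kg·s⁻²·A⁻¹
  (664 N·C⁻¹) / (4.62 m·s⁻¹):  [kg·m·s⁻³·A⁻¹] / [m·s⁻¹] = kg·s⁻²·A⁻¹
  693 m⁻²·V·s:  V·s·m⁻² = J·C⁻¹·s·m⁻² = kg·s⁻²·A⁻¹
  487 Wb·m⁻²:  Wb·m⁻² = V·s·m⁻² = kg·s⁻²·A⁻¹
  (28.02 kg m^2 s^-3 A^-1) / (67 m^2 s^-1):  [kg·m²·s⁻³·A⁻¹] / [m²·s⁻¹] = kg·s⁻²·A⁻¹
Every term reduces to kg·s⁻²·A⁻¹.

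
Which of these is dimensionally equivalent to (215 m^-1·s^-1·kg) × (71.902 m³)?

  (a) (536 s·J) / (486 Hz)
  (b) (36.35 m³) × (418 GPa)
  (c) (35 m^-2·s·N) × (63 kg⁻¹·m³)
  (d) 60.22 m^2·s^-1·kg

(d)

Reference: [kg·m⁻¹·s⁻¹] · [m³] = kg·m²·s⁻¹.
Each option:
  (a) [kg·m²·s⁻¹] / [s⁻¹] = kg·m²
  (b) [m³] · [kg·m⁻¹·s⁻²] = kg·m²·s⁻²
  (c) [kg·m⁻¹·s⁻¹] · [kg⁻¹·m³] = m²·s⁻¹
  (d) kg·m²·s⁻¹  ← same
Only (d) matches kg·m²·s⁻¹.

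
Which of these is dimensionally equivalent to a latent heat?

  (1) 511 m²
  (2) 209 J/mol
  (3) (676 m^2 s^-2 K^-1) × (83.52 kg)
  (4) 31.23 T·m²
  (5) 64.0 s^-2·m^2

Reference: [latent heat] = m²·s⁻².
Each option:
  (1) m²
  (2) J·mol⁻¹ = N·m·mol⁻¹ = kg·m²·s⁻²·mol⁻¹
  (3) [m²·s⁻²·K⁻¹] · [kg] = kg·m²·s⁻²·K⁻¹
  (4) T·m² = Wb·m⁻²·m² = kg·m²·s⁻²·A⁻¹
  (5) m²·s⁻²  ← same
Only (5) matches m²·s⁻².

(5)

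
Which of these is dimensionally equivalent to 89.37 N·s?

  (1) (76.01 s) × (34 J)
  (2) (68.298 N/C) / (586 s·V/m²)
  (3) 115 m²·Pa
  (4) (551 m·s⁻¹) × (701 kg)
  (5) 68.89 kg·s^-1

(4)

Reference: N·s = kg·m·s⁻²·s = kg·m·s⁻¹.
Each option:
  (1) [s] · [kg·m²·s⁻²] = kg·m²·s⁻¹
  (2) [kg·m·s⁻³·A⁻¹] / [kg·s⁻²·A⁻¹] = m·s⁻¹
  (3) Pa·m² = N·m⁻²·m² = kg·m·s⁻²
  (4) [m·s⁻¹] · [kg] = kg·m·s⁻¹  ← same
  (5) kg·s⁻¹
Only (4) matches kg·m·s⁻¹.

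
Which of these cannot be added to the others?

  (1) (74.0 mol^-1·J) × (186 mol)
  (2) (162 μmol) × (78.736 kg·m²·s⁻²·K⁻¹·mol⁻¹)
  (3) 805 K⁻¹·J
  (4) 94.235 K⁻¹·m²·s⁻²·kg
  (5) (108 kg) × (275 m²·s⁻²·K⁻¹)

Work out the base dimensions of each:
  (1) [kg·m²·s⁻²·mol⁻¹] · [mol] = kg·m²·s⁻²
  (2) [mol] · [kg·m²·s⁻²·K⁻¹·mol⁻¹] = kg·m²·s⁻²·K⁻¹
  (3) J·K⁻¹ = N·m·K⁻¹ = kg·m²·s⁻²·K⁻¹
  (4) kg·m²·s⁻²·K⁻¹
  (5) [kg] · [m²·s⁻²·K⁻¹] = kg·m²·s⁻²·K⁻¹
All reduce to kg·m²·s⁻²·K⁻¹ except (1), which is kg·m²·s⁻².

(1)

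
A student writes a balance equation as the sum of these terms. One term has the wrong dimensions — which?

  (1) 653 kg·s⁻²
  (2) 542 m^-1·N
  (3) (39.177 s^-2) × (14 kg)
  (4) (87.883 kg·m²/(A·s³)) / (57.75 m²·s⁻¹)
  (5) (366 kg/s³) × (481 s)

(4)

Reduce each to base SI dimensions:
  (1) kg·s⁻²
  (2) N·m⁻¹ = kg·m·s⁻²·m⁻¹ = kg·s⁻²
  (3) [s⁻²] · [kg] = kg·s⁻²
  (4) [kg·m²·s⁻³·A⁻¹] / [m²·s⁻¹] = kg·s⁻²·A⁻¹
  (5) [kg·s⁻³] · [s] = kg·s⁻²
All reduce to kg·s⁻² except (4), which is kg·s⁻²·A⁻¹.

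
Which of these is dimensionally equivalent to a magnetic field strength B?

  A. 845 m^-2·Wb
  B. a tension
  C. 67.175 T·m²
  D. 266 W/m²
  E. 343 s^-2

Reference: [magnetic field strength B] = kg·s⁻²·A⁻¹.
Each option:
  A. Wb·m⁻² = V·s·m⁻² = kg·s⁻²·A⁻¹  ← same
  B. [tension] = kg·m·s⁻²
  C. T·m² = Wb·m⁻²·m² = kg·m²·s⁻²·A⁻¹
  D. W·m⁻² = J·s⁻¹·m⁻² = kg·s⁻³
  E. s⁻²
Only A. matches kg·s⁻²·A⁻¹.

A.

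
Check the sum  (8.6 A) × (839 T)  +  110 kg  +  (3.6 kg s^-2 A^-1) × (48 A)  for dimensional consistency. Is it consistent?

No

In SI base units:
  (8.6 A) × (839 T):  [A] · [kg·s⁻²·A⁻¹] = kg·s⁻²
  110 kg:  kg
  (3.6 kg s^-2 A^-1) × (48 A):  [kg·s⁻²·A⁻¹] · [A] = kg·s⁻²
The terms do not share a single dimension (kg vs kg·s⁻²).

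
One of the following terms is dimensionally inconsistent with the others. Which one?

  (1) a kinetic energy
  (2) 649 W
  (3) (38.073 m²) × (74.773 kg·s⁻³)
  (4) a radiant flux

Dimensions:
  (1) [kinetic energy] = kg·m²·s⁻²
  (2) W = J·s⁻¹ = kg·m²·s⁻³
  (3) [m²] · [kg·s⁻³] = kg·m²·s⁻³
  (4) [radiant flux] = kg·m²·s⁻³
All reduce to kg·m²·s⁻³ except (1), which is kg·m²·s⁻².

(1)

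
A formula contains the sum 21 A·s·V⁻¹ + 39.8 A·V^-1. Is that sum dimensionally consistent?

Dimensions:
  21 A·s·V⁻¹:  A·s·V⁻¹ = A·s·(J·C⁻¹)⁻¹ = kg⁻¹·m⁻²·s⁴·A²
  39.8 A·V^-1:  A·V⁻¹ = A·(J·C⁻¹)⁻¹ = kg⁻¹·m⁻²·s³·A²
kg⁻¹·m⁻²·s⁴·A² ≠ kg⁻¹·m⁻²·s³·A², so they cannot be added.

No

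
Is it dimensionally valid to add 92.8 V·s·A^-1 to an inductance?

Yes

Work out the base dimensions of each:
  92.8 V·s·A^-1:  V·s·A⁻¹ = J·C⁻¹·s·A⁻¹ = kg·m²·s⁻²·A⁻²
  an inductance:  [inductance] = kg·m²·s⁻²·A⁻²
Both are kg·m²·s⁻²·A⁻², so they have the same dimensions and can be added.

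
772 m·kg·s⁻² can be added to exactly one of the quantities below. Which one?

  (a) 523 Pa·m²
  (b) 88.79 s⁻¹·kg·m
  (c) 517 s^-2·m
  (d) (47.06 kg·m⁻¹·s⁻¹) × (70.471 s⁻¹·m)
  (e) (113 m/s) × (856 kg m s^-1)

(a)

Reference: kg·m·s⁻².
Each option:
  (a) Pa·m² = N·m⁻²·m² = kg·m·s⁻²  ← same
  (b) kg·m·s⁻¹
  (c) m·s⁻²
  (d) [kg·m⁻¹·s⁻¹] · [m·s⁻¹] = kg·s⁻²
  (e) [m·s⁻¹] · [kg·m·s⁻¹] = kg·m²·s⁻²
Only (a) matches kg·m·s⁻².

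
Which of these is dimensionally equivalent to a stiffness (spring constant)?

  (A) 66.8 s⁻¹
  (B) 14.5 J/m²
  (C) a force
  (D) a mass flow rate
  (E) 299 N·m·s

Reference: [stiffness (spring constant)] = kg·s⁻².
Each option:
  (A) s⁻¹
  (B) J·m⁻² = N·m·m⁻² = kg·s⁻²  ← same
  (C) [force] = kg·m·s⁻²
  (D) [mass flow rate] = kg·s⁻¹
  (E) N·m·s = kg·m·s⁻²·m·s = kg·m²·s⁻¹
Only (B) matches kg·s⁻².

(B)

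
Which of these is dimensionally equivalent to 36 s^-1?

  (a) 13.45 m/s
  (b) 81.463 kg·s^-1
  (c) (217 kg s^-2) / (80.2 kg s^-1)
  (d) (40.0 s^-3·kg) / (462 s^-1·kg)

(c)

Reference: s⁻¹.
Each option:
  (a) m·s⁻¹
  (b) kg·s⁻¹
  (c) [kg·s⁻²] / [kg·s⁻¹] = s⁻¹  ← same
  (d) [kg·s⁻³] / [kg·s⁻¹] = s⁻²
Only (c) matches s⁻¹.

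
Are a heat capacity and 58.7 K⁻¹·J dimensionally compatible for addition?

Expand each in SI base units:
  a heat capacity:  [heat capacity] = kg·m²·s⁻²·K⁻¹
  58.7 K⁻¹·J:  J·K⁻¹ = N·m·K⁻¹ = kg·m²·s⁻²·K⁻¹
Both are kg·m²·s⁻²·K⁻¹, so they have the same dimensions and can be added.

Yes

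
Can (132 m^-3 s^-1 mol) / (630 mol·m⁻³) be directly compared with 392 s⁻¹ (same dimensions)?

Expand each in SI base units:
  (132 m^-3 s^-1 mol) / (630 mol·m⁻³):  [m⁻³·s⁻¹·mol] / [m⁻³·mol] = s⁻¹
  392 s⁻¹:  s⁻¹
Both are s⁻¹, so they have the same dimensions and can be added.

Yes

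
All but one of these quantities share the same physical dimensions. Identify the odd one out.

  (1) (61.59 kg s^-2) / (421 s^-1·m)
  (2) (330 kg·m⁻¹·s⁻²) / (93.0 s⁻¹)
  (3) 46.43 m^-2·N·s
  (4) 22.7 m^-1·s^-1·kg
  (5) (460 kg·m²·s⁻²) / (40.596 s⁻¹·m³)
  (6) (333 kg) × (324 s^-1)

Dimensions:
  (1) [kg·s⁻²] / [m·s⁻¹] = kg·m⁻¹·s⁻¹
  (2) [kg·m⁻¹·s⁻²] / [s⁻¹] = kg·m⁻¹·s⁻¹
  (3) N·s·m⁻² = kg·m·s⁻²·s·m⁻² = kg·m⁻¹·s⁻¹
  (4) kg·m⁻¹·s⁻¹
  (5) [kg·m²·s⁻²] / [m³·s⁻¹] = kg·m⁻¹·s⁻¹
  (6) [kg] · [s⁻¹] = kg·s⁻¹
All reduce to kg·m⁻¹·s⁻¹ except (6), which is kg·s⁻¹.

(6)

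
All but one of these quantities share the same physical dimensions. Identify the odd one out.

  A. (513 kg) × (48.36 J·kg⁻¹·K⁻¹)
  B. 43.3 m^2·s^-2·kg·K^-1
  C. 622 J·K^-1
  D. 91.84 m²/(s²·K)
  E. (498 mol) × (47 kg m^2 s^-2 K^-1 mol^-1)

In SI base units:
  A. [kg] · [m²·s⁻²·K⁻¹] = kg·m²·s⁻²·K⁻¹
  B. kg·m²·s⁻²·K⁻¹
  C. J·K⁻¹ = N·m·K⁻¹ = kg·m²·s⁻²·K⁻¹
  D. m²·s⁻²·K⁻¹
  E. [mol] · [kg·m²·s⁻²·K⁻¹·mol⁻¹] = kg·m²·s⁻²·K⁻¹
All reduce to kg·m²·s⁻²·K⁻¹ except D., which is m²·s⁻²·K⁻¹.

D.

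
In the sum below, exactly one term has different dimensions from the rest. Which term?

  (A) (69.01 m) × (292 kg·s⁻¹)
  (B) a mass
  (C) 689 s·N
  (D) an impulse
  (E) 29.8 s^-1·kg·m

(B)

Dimensions:
  (A) [m] · [kg·s⁻¹] = kg·m·s⁻¹
  (B) [mass] = kg
  (C) N·s = kg·m·s⁻²·s = kg·m·s⁻¹
  (D) [impulse] = kg·m·s⁻¹
  (E) kg·m·s⁻¹
All reduce to kg·m·s⁻¹ except (B), which is kg.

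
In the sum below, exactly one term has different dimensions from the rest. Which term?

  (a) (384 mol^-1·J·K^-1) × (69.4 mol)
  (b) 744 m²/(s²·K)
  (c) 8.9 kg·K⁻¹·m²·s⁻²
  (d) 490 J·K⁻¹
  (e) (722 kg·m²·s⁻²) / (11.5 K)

(b)

In SI base units:
  (a) [kg·m²·s⁻²·K⁻¹·mol⁻¹] · [mol] = kg·m²·s⁻²·K⁻¹
  (b) m²·s⁻²·K⁻¹
  (c) kg·m²·s⁻²·K⁻¹
  (d) J·K⁻¹ = N·m·K⁻¹ = kg·m²·s⁻²·K⁻¹
  (e) [kg·m²·s⁻²] / [K] = kg·m²·s⁻²·K⁻¹
All reduce to kg·m²·s⁻²·K⁻¹ except (b), which is m²·s⁻²·K⁻¹.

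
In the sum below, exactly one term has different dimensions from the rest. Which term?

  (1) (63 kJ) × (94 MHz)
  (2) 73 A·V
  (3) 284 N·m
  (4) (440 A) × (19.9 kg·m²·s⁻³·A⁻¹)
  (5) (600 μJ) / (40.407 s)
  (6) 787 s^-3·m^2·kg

Expand each in SI base units:
  (1) [kg·m²·s⁻²] · [s⁻¹] = kg·m²·s⁻³
  (2) V·A = J·C⁻¹·A = kg·m²·s⁻³
  (3) N·m = kg·m·s⁻²·m = kg·m²·s⁻²
  (4) [A] · [kg·m²·s⁻³·A⁻¹] = kg·m²·s⁻³
  (5) [kg·m²·s⁻²] / [s] = kg·m²·s⁻³
  (6) kg·m²·s⁻³
All reduce to kg·m²·s⁻³ except (3), which is kg·m²·s⁻².

(3)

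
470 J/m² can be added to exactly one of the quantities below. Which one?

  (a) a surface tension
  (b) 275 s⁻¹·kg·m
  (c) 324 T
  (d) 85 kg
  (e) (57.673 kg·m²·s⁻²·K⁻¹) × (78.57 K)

Reference: J·m⁻² = N·m·m⁻² = kg·s⁻².
Each option:
  (a) [surface tension] = kg·s⁻²  ← same
  (b) kg·m·s⁻¹
  (c) T = Wb·m⁻² = kg·s⁻²·A⁻¹
  (d) kg
  (e) [kg·m²·s⁻²·K⁻¹] · [K] = kg·m²·s⁻²
Only (a) matches kg·s⁻².

(a)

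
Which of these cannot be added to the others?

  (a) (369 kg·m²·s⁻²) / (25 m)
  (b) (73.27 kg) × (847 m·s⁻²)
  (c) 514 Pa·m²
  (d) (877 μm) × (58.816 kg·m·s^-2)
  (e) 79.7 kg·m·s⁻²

(d)

Reduce each to base SI dimensions:
  (a) [kg·m²·s⁻²] / [m] = kg·m·s⁻²
  (b) [kg] · [m·s⁻²] = kg·m·s⁻²
  (c) Pa·m² = N·m⁻²·m² = kg·m·s⁻²
  (d) [m] · [kg·m·s⁻²] = kg·m²·s⁻²
  (e) kg·m·s⁻²
All reduce to kg·m·s⁻² except (d), which is kg·m²·s⁻².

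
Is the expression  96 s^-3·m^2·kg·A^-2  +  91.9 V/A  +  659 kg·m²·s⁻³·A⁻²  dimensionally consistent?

Yes

In SI base units:
  96 s^-3·m^2·kg·A^-2:  kg·m²·s⁻³·A⁻²
  91.9 V/A:  V·A⁻¹ = J·C⁻¹·A⁻¹ = kg·m²·s⁻³·A⁻²
  659 kg·m²·s⁻³·A⁻²:  kg·m²·s⁻³·A⁻²
Every term reduces to kg·m²·s⁻³·A⁻².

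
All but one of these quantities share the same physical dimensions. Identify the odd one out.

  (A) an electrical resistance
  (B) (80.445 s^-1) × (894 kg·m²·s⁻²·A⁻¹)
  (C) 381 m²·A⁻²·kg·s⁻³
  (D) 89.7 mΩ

Expand each in SI base units:
  (A) [electrical resistance] = kg·m²·s⁻³·A⁻²
  (B) [s⁻¹] · [kg·m²·s⁻²·A⁻¹] = kg·m²·s⁻³·A⁻¹
  (C) kg·m²·s⁻³·A⁻²
  (D) Ω = V·A⁻¹ = kg·m²·s⁻³·A⁻²
All reduce to kg·m²·s⁻³·A⁻² except (B), which is kg·m²·s⁻³·A⁻¹.

(B)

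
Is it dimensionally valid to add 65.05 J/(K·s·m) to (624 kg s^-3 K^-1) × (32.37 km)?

Work out the base dimensions of each:
  65.05 J/(K·s·m):  J·s⁻¹·m⁻¹·K⁻¹ = N·m·s⁻¹·m⁻¹·K⁻¹ = kg·m·s⁻³·K⁻¹
  (624 kg s^-3 K^-1) × (32.37 km):  [kg·s⁻³·K⁻¹] · [m] = kg·m·s⁻³·K⁻¹
Both are kg·m·s⁻³·K⁻¹, so they have the same dimensions and can be added.

Yes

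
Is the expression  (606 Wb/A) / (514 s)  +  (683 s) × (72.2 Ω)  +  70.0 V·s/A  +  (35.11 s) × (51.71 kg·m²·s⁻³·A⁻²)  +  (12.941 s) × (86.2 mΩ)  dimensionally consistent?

No

In SI base units:
  (606 Wb/A) / (514 s):  [kg·m²·s⁻²·A⁻²] / [s] = kg·m²·s⁻³·A⁻²
  (683 s) × (72.2 Ω):  [s] · [kg·m²·s⁻³·A⁻²] = kg·m²·s⁻²·A⁻²
  70.0 V·s/A:  V·s·A⁻¹ = J·C⁻¹·s·A⁻¹ = kg·m²·s⁻²·A⁻²
  (35.11 s) × (51.71 kg·m²·s⁻³·A⁻²):  [s] · [kg·m²·s⁻³·A⁻²] = kg·m²·s⁻²·A⁻²
  (12.941 s) × (86.2 mΩ):  [s] · [kg·m²·s⁻³·A⁻²] = kg·m²·s⁻²·A⁻²
The terms do not share a single dimension (kg·m²·s⁻²·A⁻² vs kg·m²·s⁻³·A⁻²).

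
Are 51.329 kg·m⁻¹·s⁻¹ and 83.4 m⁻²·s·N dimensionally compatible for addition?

Yes

Dimensions:
  51.329 kg·m⁻¹·s⁻¹:  kg·m⁻¹·s⁻¹
  83.4 m⁻²·s·N:  N·s·m⁻² = kg·m·s⁻²·s·m⁻² = kg·m⁻¹·s⁻¹
Both are kg·m⁻¹·s⁻¹, so they have the same dimensions and can be added.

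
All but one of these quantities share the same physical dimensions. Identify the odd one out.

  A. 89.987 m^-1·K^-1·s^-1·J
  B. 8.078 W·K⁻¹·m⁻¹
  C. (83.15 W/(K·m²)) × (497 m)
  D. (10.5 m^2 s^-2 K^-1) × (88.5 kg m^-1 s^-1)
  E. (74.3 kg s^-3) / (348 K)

E.

In SI base units:
  A. J·s⁻¹·m⁻¹·K⁻¹ = N·m·s⁻¹·m⁻¹·K⁻¹ = kg·m·s⁻³·K⁻¹
  B. W·m⁻¹·K⁻¹ = J·s⁻¹·m⁻¹·K⁻¹ = kg·m·s⁻³·K⁻¹
  C. [kg·s⁻³·K⁻¹] · [m] = kg·m·s⁻³·K⁻¹
  D. [m²·s⁻²·K⁻¹] · [kg·m⁻¹·s⁻¹] = kg·m·s⁻³·K⁻¹
  E. [kg·s⁻³] / [K] = kg·s⁻³·K⁻¹
All reduce to kg·m·s⁻³·K⁻¹ except E., which is kg·s⁻³·K⁻¹.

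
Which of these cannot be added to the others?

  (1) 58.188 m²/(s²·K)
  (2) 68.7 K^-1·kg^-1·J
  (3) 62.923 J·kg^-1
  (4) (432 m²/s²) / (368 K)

(3)

Dimensions:
  (1) m²·s⁻²·K⁻¹
  (2) J·kg⁻¹·K⁻¹ = N·m·kg⁻¹·K⁻¹ = m²·s⁻²·K⁻¹
  (3) J·kg⁻¹ = N·m·kg⁻¹ = m²·s⁻²
  (4) [m²·s⁻²] / [K] = m²·s⁻²·K⁻¹
All reduce to m²·s⁻²·K⁻¹ except (3), which is m²·s⁻².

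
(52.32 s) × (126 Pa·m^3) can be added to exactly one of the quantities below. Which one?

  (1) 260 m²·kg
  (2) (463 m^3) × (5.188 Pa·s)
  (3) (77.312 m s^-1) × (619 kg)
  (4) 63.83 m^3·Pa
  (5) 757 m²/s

(2)

Reference: [s] · [kg·m²·s⁻²] = kg·m²·s⁻¹.
Each option:
  (1) kg·m²
  (2) [m³] · [kg·m⁻¹·s⁻¹] = kg·m²·s⁻¹  ← same
  (3) [m·s⁻¹] · [kg] = kg·m·s⁻¹
  (4) Pa·m³ = N·m⁻²·m³ = kg·m²·s⁻²
  (5) m²·s⁻¹
Only (2) matches kg·m²·s⁻¹.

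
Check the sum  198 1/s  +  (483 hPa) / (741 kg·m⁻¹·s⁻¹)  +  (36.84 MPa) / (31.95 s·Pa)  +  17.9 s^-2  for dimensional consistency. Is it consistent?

No

Dimensions:
  198 1/s:  s⁻¹
  (483 hPa) / (741 kg·m⁻¹·s⁻¹):  [kg·m⁻¹·s⁻²] / [kg·m⁻¹·s⁻¹] = s⁻¹
  (36.84 MPa) / (31.95 s·Pa):  [kg·m⁻¹·s⁻²] / [kg·m⁻¹·s⁻¹] = s⁻¹
  17.9 s^-2:  s⁻²
The terms do not share a single dimension (s⁻² vs s⁻¹).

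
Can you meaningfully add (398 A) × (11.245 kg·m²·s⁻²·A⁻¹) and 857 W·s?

Yes

In SI base units:
  (398 A) × (11.245 kg·m²·s⁻²·A⁻¹):  [A] · [kg·m²·s⁻²·A⁻¹] = kg·m²·s⁻²
  857 W·s:  W·s = J·s⁻¹·s = kg·m²·s⁻²
Both are kg·m²·s⁻², so they have the same dimensions and can be added.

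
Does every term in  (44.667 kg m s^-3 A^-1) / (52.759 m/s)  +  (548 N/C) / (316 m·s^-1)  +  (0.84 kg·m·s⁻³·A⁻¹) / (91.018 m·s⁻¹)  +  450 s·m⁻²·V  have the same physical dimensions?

Yes

Work out the base dimensions of each:
  (44.667 kg m s^-3 A^-1) / (52.759 m/s):  [kg·m·s⁻³·A⁻¹] / [m·s⁻¹] = kg·s⁻²·A⁻¹
  (548 N/C) / (316 m·s^-1):  [kg·m·s⁻³·A⁻¹] / [m·s⁻¹] = kg·s⁻²·A⁻¹
  (0.84 kg·m·s⁻³·A⁻¹) / (91.018 m·s⁻¹):  [kg·m·s⁻³·A⁻¹] / [m·s⁻¹] = kg·s⁻²·A⁻¹
  450 s·m⁻²·V:  V·s·m⁻² = J·C⁻¹·s·m⁻² = kg·s⁻²·A⁻¹
Every term reduces to kg·s⁻²·A⁻¹.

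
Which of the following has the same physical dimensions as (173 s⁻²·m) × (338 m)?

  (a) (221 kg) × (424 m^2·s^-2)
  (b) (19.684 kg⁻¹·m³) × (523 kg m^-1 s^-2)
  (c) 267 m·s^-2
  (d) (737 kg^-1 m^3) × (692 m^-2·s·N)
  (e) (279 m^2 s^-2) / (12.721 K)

Reference: [m·s⁻²] · [m] = m²·s⁻².
Each option:
  (a) [kg] · [m²·s⁻²] = kg·m²·s⁻²
  (b) [kg⁻¹·m³] · [kg·m⁻¹·s⁻²] = m²·s⁻²  ← same
  (c) m·s⁻²
  (d) [kg⁻¹·m³] · [kg·m⁻¹·s⁻¹] = m²·s⁻¹
  (e) [m²·s⁻²] / [K] = m²·s⁻²·K⁻¹
Only (b) matches m²·s⁻².

(b)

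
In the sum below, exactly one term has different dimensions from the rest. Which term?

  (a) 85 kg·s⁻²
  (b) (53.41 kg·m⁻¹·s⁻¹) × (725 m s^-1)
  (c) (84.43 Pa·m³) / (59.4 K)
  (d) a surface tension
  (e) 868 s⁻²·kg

Dimensions:
  (a) kg·s⁻²
  (b) [kg·m⁻¹·s⁻¹] · [m·s⁻¹] = kg·s⁻²
  (c) [kg·m²·s⁻²] / [K] = kg·m²·s⁻²·K⁻¹
  (d) [surface tension] = kg·s⁻²
  (e) kg·s⁻²
All reduce to kg·s⁻² except (c), which is kg·m²·s⁻²·K⁻¹.

(c)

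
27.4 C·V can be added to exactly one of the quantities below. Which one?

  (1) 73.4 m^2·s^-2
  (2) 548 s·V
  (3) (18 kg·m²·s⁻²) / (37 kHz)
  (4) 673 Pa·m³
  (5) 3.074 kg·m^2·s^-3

Reference: C·V = s·A·J·C⁻¹ = kg·m²·s⁻².
Each option:
  (1) m²·s⁻²
  (2) V·s = J·C⁻¹·s = kg·m²·s⁻²·A⁻¹
  (3) [kg·m²·s⁻²] / [s⁻¹] = kg·m²·s⁻¹
  (4) Pa·m³ = N·m⁻²·m³ = kg·m²·s⁻²  ← same
  (5) kg·m²·s⁻³
Only (4) matches kg·m²·s⁻².

(4)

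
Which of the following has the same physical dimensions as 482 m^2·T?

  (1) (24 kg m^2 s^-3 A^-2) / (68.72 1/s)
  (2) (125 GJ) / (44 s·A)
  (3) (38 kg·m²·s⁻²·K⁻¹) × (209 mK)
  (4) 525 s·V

Reference: T·m² = Wb·m⁻²·m² = kg·m²·s⁻²·A⁻¹.
Each option:
  (1) [kg·m²·s⁻³·A⁻²] / [s⁻¹] = kg·m²·s⁻²·A⁻²
  (2) [kg·m²·s⁻²] / [s·A] = kg·m²·s⁻³·A⁻¹
  (3) [kg·m²·s⁻²·K⁻¹] · [K] = kg·m²·s⁻²
  (4) V·s = J·C⁻¹·s = kg·m²·s⁻²·A⁻¹  ← same
Only (4) matches kg·m²·s⁻²·A⁻¹.

(4)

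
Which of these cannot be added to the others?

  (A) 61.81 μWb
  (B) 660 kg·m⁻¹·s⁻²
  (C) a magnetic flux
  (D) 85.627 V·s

Work out the base dimensions of each:
  (A) Wb = V·s = kg·m²·s⁻²·A⁻¹
  (B) kg·m⁻¹·s⁻²
  (C) [magnetic flux] = kg·m²·s⁻²·A⁻¹
  (D) V·s = J·C⁻¹·s = kg·m²·s⁻²·A⁻¹
All reduce to kg·m²·s⁻²·A⁻¹ except (B), which is kg·m⁻¹·s⁻².

(B)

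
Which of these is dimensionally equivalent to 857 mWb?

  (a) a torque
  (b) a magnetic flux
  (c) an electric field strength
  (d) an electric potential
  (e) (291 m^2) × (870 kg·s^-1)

Reference: Wb = V·s = kg·m²·s⁻²·A⁻¹.
Each option:
  (a) [torque] = kg·m²·s⁻²
  (b) [magnetic flux] = kg·m²·s⁻²·A⁻¹  ← same
  (c) [electric field strength] = kg·m·s⁻³·A⁻¹
  (d) [electric potential] = kg·m²·s⁻³·A⁻¹
  (e) [m²] · [kg·s⁻¹] = kg·m²·s⁻¹
Only (b) matches kg·m²·s⁻²·A⁻¹.

(b)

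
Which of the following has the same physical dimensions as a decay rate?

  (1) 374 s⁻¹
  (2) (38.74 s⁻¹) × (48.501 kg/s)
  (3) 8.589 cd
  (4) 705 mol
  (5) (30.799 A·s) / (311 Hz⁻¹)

(1)

Reference: [decay rate] = s⁻¹.
Each option:
  (1) s⁻¹  ← same
  (2) [s⁻¹] · [kg·s⁻¹] = kg·s⁻²
  (3) cd
  (4) mol
  (5) [s·A] / [s] = A
Only (1) matches s⁻¹.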